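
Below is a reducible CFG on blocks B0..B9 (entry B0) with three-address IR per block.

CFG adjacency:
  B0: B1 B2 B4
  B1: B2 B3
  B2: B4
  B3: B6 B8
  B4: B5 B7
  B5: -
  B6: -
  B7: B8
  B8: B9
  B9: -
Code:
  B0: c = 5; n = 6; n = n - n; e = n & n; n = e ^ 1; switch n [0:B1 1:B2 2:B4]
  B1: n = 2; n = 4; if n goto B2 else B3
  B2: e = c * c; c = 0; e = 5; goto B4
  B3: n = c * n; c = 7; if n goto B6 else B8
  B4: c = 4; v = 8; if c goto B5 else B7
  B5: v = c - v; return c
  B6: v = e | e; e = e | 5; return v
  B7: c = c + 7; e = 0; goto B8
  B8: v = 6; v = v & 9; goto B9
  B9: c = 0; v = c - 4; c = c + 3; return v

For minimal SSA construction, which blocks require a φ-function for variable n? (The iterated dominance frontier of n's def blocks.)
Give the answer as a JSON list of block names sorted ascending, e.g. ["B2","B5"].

Answer: ["B2", "B4", "B8"]

Working:
idom tree: B1←B0 B2←B0 B3←B1 B4←B0 B5←B4 B6←B3 B7←B4 B8←B0 B9←B8
Join-block Dom:
  B2: preds {B0,B1}: {B0} ∩ {B0,B1} = {B0}; idom=B0
  B4: preds {B0,B2}: {B0} ∩ {B0,B2} = {B0}; idom=B0
  B8: preds {B3,B7}: {B0,B1,B3} ∩ {B0,B4,B7} = {B0}; idom=B0

DF derivation:
  B2←B0: walk · to B0
  B2←B1: walk B1 to B0
  B4←B0: walk · to B0
  B4←B2: walk B2 to B0
  B8←B3: walk B3→B1 to B0
  B8←B7: walk B7→B4 to B0
  B0: DF=∅
  B1: DF={B2,B8}
  B2: DF={B4}
  B3: DF={B8}
  B4: DF={B8}
  B5: DF=∅
  B6: DF=∅
  B7: DF={B8}
  B8: DF=∅
  B9: DF=∅

φ for n: defs {B0,B1,B3}
  DF⁺ = {B2,B4,B8}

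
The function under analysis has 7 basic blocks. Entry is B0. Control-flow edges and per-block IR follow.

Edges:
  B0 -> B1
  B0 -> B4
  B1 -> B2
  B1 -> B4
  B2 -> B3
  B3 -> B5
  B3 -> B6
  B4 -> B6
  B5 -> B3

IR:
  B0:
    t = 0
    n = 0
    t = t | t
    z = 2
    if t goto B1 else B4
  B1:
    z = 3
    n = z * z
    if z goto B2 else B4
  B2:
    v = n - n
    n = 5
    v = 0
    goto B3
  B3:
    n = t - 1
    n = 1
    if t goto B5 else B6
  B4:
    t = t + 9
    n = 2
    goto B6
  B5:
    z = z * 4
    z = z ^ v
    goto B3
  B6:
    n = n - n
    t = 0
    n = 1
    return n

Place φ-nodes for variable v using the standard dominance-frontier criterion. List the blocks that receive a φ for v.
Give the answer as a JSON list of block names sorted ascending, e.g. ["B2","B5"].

Answer: ["B6"]

Analysis:
idom tree: B1←B0 B2←B1 B3←B2 B4←B0 B5←B3 B6←B0
Dom∩ at merges:
  B3: preds {B2,B5}: {B0,B1,B2} ∩ {B0,B1,B2,B3,B5} = {B0,B1,B2}; idom=B2
  B4: preds {B0,B1}: {B0} ∩ {B0,B1} = {B0}; idom=B0
  B6: preds {B3,B4}: {B0,B1,B2,B3} ∩ {B0,B4} = {B0}; idom=B0

DF derivation:
  join B3 pred B2: · stop@B2
  join B3 pred B5: B5→B3 stop@B2
  join B4 pred B0: · stop@B0
  join B4 pred B1: B1 stop@B0
  join B6 pred B3: B3→B2→B1 stop@B0
  join B6 pred B4: B4 stop@B0
  B0 → ∅
  B1 → {B4,B6}
  B2 → {B6}
  B3 → {B3,B6}
  B4 → {B6}
  B5 → {B3}
  B6 → ∅

φ for v: defs {B2}
  DF⁺ = {B6}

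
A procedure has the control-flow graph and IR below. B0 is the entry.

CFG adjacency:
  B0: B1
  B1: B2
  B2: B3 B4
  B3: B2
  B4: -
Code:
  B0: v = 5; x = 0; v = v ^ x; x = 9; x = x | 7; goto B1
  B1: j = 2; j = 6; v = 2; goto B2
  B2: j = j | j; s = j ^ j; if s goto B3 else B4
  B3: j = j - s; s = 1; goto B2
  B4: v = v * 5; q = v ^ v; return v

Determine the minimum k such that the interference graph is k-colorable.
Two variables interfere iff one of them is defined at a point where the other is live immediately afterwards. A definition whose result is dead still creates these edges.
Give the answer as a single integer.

Answer: 3

Derivation:
Per-block:
  B0: def={v,x} ue=∅
  B1: def={j,v} ue=∅
  B2: def={j,s} ue={j}
  B3: def={j,s} ue={j,s}
  B4: def={q,v} ue={v}

Backward fixpoint:
  live B0: ∅→∅
  live B1: ∅→{j,v}
  live B2: {j,v}→{j,s,v}
  live B3: {j,s,v}→{j,v}
  live B4: {v}→∅

Interference:
  j — {s,v}
  q — {v}
  s — {j,v}
  v — {j,q,s,x}
  x — {v}

Colouring:
  lower bound: {j,s,v} mutually conflict ⇒ χ ≥ 3
  assign j→c1 q→c1 s→c2 v→c0 x→c1 — no edge inside a register ⇒ χ ≤ 3
  χ = 3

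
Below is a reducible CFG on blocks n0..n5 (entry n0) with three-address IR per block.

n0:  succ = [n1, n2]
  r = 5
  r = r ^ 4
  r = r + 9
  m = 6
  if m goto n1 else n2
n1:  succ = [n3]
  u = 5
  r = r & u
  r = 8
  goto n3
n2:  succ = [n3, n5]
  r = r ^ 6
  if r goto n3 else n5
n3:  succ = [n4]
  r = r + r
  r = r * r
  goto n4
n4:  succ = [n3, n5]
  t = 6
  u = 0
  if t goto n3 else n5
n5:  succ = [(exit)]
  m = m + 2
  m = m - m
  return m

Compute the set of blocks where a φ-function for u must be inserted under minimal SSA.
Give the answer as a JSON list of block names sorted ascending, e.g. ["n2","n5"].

idom tree: n1←n0 n2←n0 n3←n0 n4←n3 n5←n0
Dom∩ at merges:
  n3: preds {n1,n2,n4}: {n0,n1} ∩ {n0,n2} ∩ {n0,n3,n4} = {n0}; idom=n0
  n5: preds {n2,n4}: {n0,n2} ∩ {n0,n3,n4} = {n0}; idom=n0

DF derivation:
  join n3 pred n1: n1 stop@n0
  join n3 pred n2: n2 stop@n0
  join n3 pred n4: n4→n3 stop@n0
  join n5 pred n2: n2 stop@n0
  join n5 pred n4: n4→n3 stop@n0
  n0: DF=∅
  n1: DF={n3}
  n2: DF={n3,n5}
  n3: DF={n3,n5}
  n4: DF={n3,n5}
  n5: DF=∅

φ for u: defs {n1,n4}
  DF⁺ = {n3,n5}

Answer: ["n3", "n5"]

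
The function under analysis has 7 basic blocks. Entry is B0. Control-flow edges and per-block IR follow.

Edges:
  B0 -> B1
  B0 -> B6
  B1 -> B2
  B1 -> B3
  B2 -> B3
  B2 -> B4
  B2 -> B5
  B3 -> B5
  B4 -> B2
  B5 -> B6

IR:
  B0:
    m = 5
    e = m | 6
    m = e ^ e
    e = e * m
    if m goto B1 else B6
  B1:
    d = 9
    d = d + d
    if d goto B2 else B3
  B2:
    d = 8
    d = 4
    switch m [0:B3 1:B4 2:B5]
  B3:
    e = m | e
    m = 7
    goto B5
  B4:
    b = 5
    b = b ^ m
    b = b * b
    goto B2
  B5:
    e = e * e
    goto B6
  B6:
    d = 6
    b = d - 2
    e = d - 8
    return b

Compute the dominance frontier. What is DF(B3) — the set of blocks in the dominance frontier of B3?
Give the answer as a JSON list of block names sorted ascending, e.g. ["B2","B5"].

Answer: ["B5"]

Analysis:
idom tree: B1←B0 B2←B1 B3←B1 B4←B2 B5←B1 B6←B0
Dom at joins:
  B2: preds {B1,B4}: {B0,B1} ∩ {B0,B1,B2,B4} = {B0,B1}; idom=B1
  B3: preds {B1,B2}: {B0,B1} ∩ {B0,B1,B2} = {B0,B1}; idom=B1
  B5: preds {B2,B3}: {B0,B1,B2} ∩ {B0,B1,B3} = {B0,B1}; idom=B1
  B6: preds {B0,B5}: {B0} ∩ {B0,B1,B5} = {B0}; idom=B0

Frontier:
  join B2 pred B1: · stop@B1
  join B2 pred B4: B4→B2 stop@B1
  join B3 pred B1: · stop@B1
  join B3 pred B2: B2 stop@B1
  join B5 pred B2: B2 stop@B1
  join B5 pred B3: B3 stop@B1
  join B6 pred B0: · stop@B0
  join B6 pred B5: B5→B1 stop@B0
  B0: DF=∅
  B1: DF={B6}
  B2: DF={B2,B3,B5}
  B3: DF={B5}
  B4: DF={B2}
  B5: DF={B6}
  B6: DF=∅

DF(B3) = ["B5"]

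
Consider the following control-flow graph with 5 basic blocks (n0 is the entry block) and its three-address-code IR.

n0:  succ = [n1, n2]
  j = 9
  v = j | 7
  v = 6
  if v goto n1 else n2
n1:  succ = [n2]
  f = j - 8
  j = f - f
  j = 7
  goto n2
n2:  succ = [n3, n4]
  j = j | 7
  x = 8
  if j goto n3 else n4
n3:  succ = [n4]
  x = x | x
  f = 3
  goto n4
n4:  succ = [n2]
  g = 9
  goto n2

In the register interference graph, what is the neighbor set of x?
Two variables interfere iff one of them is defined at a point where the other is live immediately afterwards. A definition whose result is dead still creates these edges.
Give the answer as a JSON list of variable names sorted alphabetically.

Answer: ["j"]

Working:
Per-block:
  n0: {j,v} / ∅
  n1: {f,j} / {j}
  n2: {j,x} / {j}
  n3: {f,x} / {x}
  n4: {g} / ∅

Backward fixpoint:
  n0: in=∅ out={j}
  n1: in={j} out={j}
  n2: in={j} out={j,x}
  n3: in={j,x} out={j}
  n4: in={j} out={j}

Conflict graph:
  f: {j}
  g: {j}
  j: {f,g,v,x}
  v: {j}
  x: {j}

N(x) = ["j"]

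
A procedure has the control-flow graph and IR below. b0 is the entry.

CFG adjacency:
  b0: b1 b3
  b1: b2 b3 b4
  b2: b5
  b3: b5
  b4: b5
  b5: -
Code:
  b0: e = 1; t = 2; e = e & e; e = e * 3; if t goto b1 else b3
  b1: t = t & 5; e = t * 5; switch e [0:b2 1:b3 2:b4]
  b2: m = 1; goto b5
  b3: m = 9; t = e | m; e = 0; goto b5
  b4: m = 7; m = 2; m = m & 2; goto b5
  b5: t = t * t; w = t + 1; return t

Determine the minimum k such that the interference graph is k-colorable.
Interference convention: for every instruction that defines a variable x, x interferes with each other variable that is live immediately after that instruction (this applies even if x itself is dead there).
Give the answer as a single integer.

def/use:
  b0: def={e,t} ue=∅
  b1: def={e,t} ue={t}
  b2: def={m} ue=∅
  b3: def={e,m,t} ue={e}
  b4: def={m} ue=∅
  b5: def={t,w} ue={t}

Liveness:
  b0: in=∅ out={e,t}
  b1: in={t} out={e,t}
  b2: in={t} out={t}
  b3: in={e} out={t}
  b4: in={t} out={t}
  b5: in={t} out=∅

Interference:
  e — {m,t}
  m — {e,t}
  t — {e,m,w}
  w — {t}

Colouring:
  clique {e,m,t} ⇒ need ≥ 3
  assign e→r1 m→r2 t→r0 w→r1 — no edge inside a register ⇒ χ ≤ 3
  χ = 3

Answer: 3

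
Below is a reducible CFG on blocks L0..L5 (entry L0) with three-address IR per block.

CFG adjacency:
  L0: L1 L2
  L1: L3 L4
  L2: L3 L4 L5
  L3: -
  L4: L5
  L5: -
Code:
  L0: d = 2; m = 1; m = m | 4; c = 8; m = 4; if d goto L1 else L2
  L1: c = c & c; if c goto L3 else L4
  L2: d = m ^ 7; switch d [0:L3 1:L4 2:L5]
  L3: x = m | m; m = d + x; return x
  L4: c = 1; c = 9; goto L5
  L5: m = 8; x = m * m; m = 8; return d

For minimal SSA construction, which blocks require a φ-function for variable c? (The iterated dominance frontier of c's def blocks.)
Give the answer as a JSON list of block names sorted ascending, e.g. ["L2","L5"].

Answer: ["L3", "L4", "L5"]

Working:
idom tree: L1←L0 L2←L0 L3←L0 L4←L0 L5←L0
Dom∩ at merges:
  L3: preds {L1,L2}: {L0,L1} ∩ {L0,L2} = {L0}; idom=L0
  L4: preds {L1,L2}: {L0,L1} ∩ {L0,L2} = {L0}; idom=L0
  L5: preds {L2,L4}: {L0,L2} ∩ {L0,L4} = {L0}; idom=L0

DF derivation:
  L3←L1: walk L1 to L0
  L3←L2: walk L2 to L0
  L4←L1: walk L1 to L0
  L4←L2: walk L2 to L0
  L5←L2: walk L2 to L0
  L5←L4: walk L4 to L0
  DF(L0)=∅
  DF(L1)={L3,L4}
  DF(L2)={L3,L4,L5}
  DF(L3)=∅
  DF(L4)={L5}
  DF(L5)=∅

φ for c: defs {L0,L1,L4}
  DF⁺ = {L3,L4,L5}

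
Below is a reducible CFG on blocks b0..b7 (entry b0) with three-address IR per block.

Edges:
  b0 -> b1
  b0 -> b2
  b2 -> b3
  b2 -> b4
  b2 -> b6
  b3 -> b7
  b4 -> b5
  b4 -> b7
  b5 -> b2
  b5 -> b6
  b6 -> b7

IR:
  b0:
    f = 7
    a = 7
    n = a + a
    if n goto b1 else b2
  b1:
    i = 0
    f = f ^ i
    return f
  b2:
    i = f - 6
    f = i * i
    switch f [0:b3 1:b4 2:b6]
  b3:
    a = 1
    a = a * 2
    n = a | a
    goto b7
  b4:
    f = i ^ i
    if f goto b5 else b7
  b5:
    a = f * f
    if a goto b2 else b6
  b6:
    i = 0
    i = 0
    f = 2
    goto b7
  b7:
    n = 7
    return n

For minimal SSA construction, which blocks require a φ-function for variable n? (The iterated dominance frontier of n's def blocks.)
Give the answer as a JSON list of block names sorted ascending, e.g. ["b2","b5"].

Answer: ["b7"]

Derivation:
idom tree: b1←b0 b2←b0 b3←b2 b4←b2 b5←b4 b6←b2 b7←b2
Dom∩ at merges:
  b2: preds {b0,b5}: {b0} ∩ {b0,b2,b4,b5} = {b0}; idom=b0
  b6: preds {b2,b5}: {b0,b2} ∩ {b0,b2,b4,b5} = {b0,b2}; idom=b2
  b7: preds {b3,b4,b6}: {b0,b2,b3} ∩ {b0,b2,b4} ∩ {b0,b2,b6} = {b0,b2}; idom=b2

DF derivation:
  b2←b0: walk · to b0
  b2←b5: walk b5→b4→b2 to b0
  b6←b2: walk · to b2
  b6←b5: walk b5→b4 to b2
  b7←b3: walk b3 to b2
  b7←b4: walk b4 to b2
  b7←b6: walk b6 to b2
  b0: DF=∅
  b1: DF=∅
  b2: DF={b2}
  b3: DF={b7}
  b4: DF={b2,b6,b7}
  b5: DF={b2,b6}
  b6: DF={b7}
  b7: DF=∅

φ for n: defs {b0,b3,b7}
  DF⁺ = {b7}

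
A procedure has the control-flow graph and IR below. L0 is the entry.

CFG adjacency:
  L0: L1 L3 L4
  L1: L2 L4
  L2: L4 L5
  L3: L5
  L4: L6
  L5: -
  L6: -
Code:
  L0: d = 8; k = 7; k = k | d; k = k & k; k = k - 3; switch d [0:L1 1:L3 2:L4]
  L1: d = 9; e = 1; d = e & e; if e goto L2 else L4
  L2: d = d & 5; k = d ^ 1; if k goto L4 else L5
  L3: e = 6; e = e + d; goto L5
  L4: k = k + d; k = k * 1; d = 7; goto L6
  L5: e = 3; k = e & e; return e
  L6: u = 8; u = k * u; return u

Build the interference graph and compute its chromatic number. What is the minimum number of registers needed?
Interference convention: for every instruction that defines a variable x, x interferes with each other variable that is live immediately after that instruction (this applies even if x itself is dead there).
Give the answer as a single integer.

def/use:
  L0: def={d,k} ue=∅
  L1: def={d,e} ue=∅
  L2: def={d,k} ue={d}
  L3: def={e} ue={d}
  L4: def={d,k} ue={d,k}
  L5: def={e,k} ue=∅
  L6: def={u} ue={k}

Backward fixpoint:
  L0 li=∅ lo={d,k}
  L1 li={k} lo={d,k}
  L2 li={d} lo={d,k}
  L3 li={d} lo=∅
  L4 li={d,k} lo={k}
  L5 li=∅ lo=∅
  L6 li={k} lo=∅

Interference:
  d: {e,k}
  e: {d,k}
  k: {d,e,u}
  u: {k}

Registers:
  lower bound: {d,e,k} mutually conflict ⇒ χ ≥ 3
  3-colouring: c0={k}  c1={d,u}  c2={e}
  χ = 3

Answer: 3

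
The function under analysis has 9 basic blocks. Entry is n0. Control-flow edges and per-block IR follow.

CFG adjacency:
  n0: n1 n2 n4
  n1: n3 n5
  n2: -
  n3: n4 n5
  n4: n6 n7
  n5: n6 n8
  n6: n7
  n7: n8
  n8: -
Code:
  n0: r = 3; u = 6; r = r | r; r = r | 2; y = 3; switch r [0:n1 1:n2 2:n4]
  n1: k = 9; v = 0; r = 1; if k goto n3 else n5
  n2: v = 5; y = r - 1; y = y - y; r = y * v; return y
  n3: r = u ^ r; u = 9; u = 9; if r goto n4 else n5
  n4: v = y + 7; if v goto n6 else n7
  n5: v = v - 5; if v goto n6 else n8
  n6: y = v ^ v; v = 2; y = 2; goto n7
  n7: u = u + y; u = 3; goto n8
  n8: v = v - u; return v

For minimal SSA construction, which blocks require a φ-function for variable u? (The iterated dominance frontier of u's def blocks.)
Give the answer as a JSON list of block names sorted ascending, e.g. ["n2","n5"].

idom tree: n1←n0 n2←n0 n3←n1 n4←n0 n5←n1 n6←n0 n7←n0 n8←n0
Dom∩ at merges:
  n4: preds {n0,n3}: {n0} ∩ {n0,n1,n3} = {n0}; idom=n0
  n5: preds {n1,n3}: {n0,n1} ∩ {n0,n1,n3} = {n0,n1}; idom=n1
  n6: preds {n4,n5}: {n0,n4} ∩ {n0,n1,n5} = {n0}; idom=n0
  n7: preds {n4,n6}: {n0,n4} ∩ {n0,n6} = {n0}; idom=n0
  n8: preds {n5,n7}: {n0,n1,n5} ∩ {n0,n7} = {n0}; idom=n0

DF derivation:
  n4←n0: walk · to n0
  n4←n3: walk n3→n1 to n0
  n5←n1: walk · to n1
  n5←n3: walk n3 to n1
  n6←n4: walk n4 to n0
  n6←n5: walk n5→n1 to n0
  n7←n4: walk n4 to n0
  n7←n6: walk n6 to n0
  n8←n5: walk n5→n1 to n0
  n8←n7: walk n7 to n0
  n0 → ∅
  n1 → {n4,n6,n8}
  n2 → ∅
  n3 → {n4,n5}
  n4 → {n6,n7}
  n5 → {n6,n8}
  n6 → {n7}
  n7 → {n8}
  n8 → ∅

φ for u: defs {n0,n3,n7}
  DF⁺ = {n4,n5,n6,n7,n8}

Answer: ["n4", "n5", "n6", "n7", "n8"]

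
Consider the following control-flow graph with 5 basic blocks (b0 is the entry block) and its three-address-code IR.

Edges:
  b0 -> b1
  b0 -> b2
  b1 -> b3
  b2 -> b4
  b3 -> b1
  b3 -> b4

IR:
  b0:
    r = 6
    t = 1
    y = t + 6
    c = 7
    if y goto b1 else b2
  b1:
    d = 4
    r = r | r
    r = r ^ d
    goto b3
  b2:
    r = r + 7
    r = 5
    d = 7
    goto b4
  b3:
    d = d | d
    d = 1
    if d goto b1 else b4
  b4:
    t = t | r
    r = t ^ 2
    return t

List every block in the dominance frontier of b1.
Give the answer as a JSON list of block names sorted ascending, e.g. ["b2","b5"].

idom tree: b1←b0 b2←b0 b3←b1 b4←b0
Dom at joins:
  b1: preds {b0,b3}: {b0} ∩ {b0,b1,b3} = {b0}; idom=b0
  b4: preds {b2,b3}: {b0,b2} ∩ {b0,b1,b3} = {b0}; idom=b0

DF walk-up:
  b1←b0: walk · to b0
  b1←b3: walk b3→b1 to b0
  b4←b2: walk b2 to b0
  b4←b3: walk b3→b1 to b0
  b0: DF=∅
  b1: DF={b1,b4}
  b2: DF={b4}
  b3: DF={b1,b4}
  b4: DF=∅

DF(b1) = ["b1", "b4"]

Answer: ["b1", "b4"]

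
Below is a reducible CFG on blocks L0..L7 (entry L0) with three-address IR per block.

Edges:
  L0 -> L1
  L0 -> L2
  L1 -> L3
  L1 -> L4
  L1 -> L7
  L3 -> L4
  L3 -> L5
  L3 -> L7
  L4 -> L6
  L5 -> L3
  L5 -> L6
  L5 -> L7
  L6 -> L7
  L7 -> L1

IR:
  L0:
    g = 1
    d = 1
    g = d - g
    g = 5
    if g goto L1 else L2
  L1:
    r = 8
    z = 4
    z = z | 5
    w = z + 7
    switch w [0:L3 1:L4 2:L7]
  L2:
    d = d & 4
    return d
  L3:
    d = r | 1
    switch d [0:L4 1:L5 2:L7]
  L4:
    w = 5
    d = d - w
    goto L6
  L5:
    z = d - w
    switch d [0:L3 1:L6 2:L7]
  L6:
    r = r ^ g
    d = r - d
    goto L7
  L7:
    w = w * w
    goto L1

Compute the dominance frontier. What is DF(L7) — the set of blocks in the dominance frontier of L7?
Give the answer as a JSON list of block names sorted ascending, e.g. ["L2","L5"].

Answer: ["L1"]

Analysis:
idom tree: L1←L0 L2←L0 L3←L1 L4←L1 L5←L3 L6←L1 L7←L1
Dom at joins:
  L1: preds {L0,L7}: {L0} ∩ {L0,L1,L7} = {L0}; idom=L0
  L3: preds {L1,L5}: {L0,L1} ∩ {L0,L1,L3,L5} = {L0,L1}; idom=L1
  L4: preds {L1,L3}: {L0,L1} ∩ {L0,L1,L3} = {L0,L1}; idom=L1
  L6: preds {L4,L5}: {L0,L1,L4} ∩ {L0,L1,L3,L5} = {L0,L1}; idom=L1
  L7: preds {L1,L3,L5,L6}: {L0,L1} ∩ {L0,L1,L3} ∩ {L0,L1,L3,L5} ∩ {L0,L1,L6} = {L0,L1}; idom=L1

Frontier:
  join L1 pred L0: · stop@L0
  join L1 pred L7: L7→L1 stop@L0
  join L3 pred L1: · stop@L1
  join L3 pred L5: L5→L3 stop@L1
  join L4 pred L1: · stop@L1
  join L4 pred L3: L3 stop@L1
  join L6 pred L4: L4 stop@L1
  join L6 pred L5: L5→L3 stop@L1
  join L7 pred L1: · stop@L1
  join L7 pred L3: L3 stop@L1
  join L7 pred L5: L5→L3 stop@L1
  join L7 pred L6: L6 stop@L1
  L0: DF=∅
  L1: DF={L1}
  L2: DF=∅
  L3: DF={L3,L4,L6,L7}
  L4: DF={L6}
  L5: DF={L3,L6,L7}
  L6: DF={L7}
  L7: DF={L1}

DF(L7) = ["L1"]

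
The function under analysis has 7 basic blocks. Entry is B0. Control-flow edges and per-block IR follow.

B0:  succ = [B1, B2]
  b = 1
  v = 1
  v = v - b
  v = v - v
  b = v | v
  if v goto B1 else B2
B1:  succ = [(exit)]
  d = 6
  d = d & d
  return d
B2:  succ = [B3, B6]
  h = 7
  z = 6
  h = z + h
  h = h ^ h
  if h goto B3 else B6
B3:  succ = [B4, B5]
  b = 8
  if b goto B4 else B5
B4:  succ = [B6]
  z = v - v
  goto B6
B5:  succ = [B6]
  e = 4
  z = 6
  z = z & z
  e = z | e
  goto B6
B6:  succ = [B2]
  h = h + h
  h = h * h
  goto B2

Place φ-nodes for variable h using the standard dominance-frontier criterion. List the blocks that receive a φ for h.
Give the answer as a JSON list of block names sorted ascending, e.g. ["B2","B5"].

Answer: ["B2"]

Derivation:
idom tree: B1←B0 B2←B0 B3←B2 B4←B3 B5←B3 B6←B2
Join-block Dom:
  B2: preds {B0,B6}: {B0} ∩ {B0,B2,B6} = {B0}; idom=B0
  B6: preds {B2,B4,B5}: {B0,B2} ∩ {B0,B2,B3,B4} ∩ {B0,B2,B3,B5} = {B0,B2}; idom=B2

DF derivation:
  B2←B0: walk · to B0
  B2←B6: walk B6→B2 to B0
  B6←B2: walk · to B2
  B6←B4: walk B4→B3 to B2
  B6←B5: walk B5→B3 to B2
  DF(B0)=∅
  DF(B1)=∅
  DF(B2)={B2}
  DF(B3)={B6}
  DF(B4)={B6}
  DF(B5)={B6}
  DF(B6)={B2}

φ for h: defs {B2,B6}
  DF⁺ = {B2}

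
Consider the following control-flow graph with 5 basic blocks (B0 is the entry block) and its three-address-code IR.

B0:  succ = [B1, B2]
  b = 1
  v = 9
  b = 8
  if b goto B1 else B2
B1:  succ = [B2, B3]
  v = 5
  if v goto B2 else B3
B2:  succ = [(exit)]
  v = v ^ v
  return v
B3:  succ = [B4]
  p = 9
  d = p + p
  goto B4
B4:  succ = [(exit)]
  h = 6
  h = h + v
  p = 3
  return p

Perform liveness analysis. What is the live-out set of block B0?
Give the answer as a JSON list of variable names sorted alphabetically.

def/use:
  B0: {b,v} / ∅
  B1: {v} / ∅
  B2: {v} / {v}
  B3: {d,p} / ∅
  B4: {h,p} / {v}

Liveness:
  B0 li=∅ lo={v}
  B1 li=∅ lo={v}
  B2 li={v} lo=∅
  B3 li={v} lo={v}
  B4 li={v} lo=∅

live-out(B0) = ["v"]

Answer: ["v"]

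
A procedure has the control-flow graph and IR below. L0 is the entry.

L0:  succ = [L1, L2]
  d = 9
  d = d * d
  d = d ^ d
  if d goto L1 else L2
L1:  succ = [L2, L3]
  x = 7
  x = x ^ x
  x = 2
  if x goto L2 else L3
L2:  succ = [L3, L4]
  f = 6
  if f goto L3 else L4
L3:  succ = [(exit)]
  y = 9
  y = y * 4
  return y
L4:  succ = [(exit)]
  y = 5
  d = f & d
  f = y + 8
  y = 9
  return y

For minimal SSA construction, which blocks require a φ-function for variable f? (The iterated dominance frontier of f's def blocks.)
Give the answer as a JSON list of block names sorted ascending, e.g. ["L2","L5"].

Answer: ["L3"]

Analysis:
idom tree: L1←L0 L2←L0 L3←L0 L4←L2
Dom at joins:
  L2: preds {L0,L1}: {L0} ∩ {L0,L1} = {L0}; idom=L0
  L3: preds {L1,L2}: {L0,L1} ∩ {L0,L2} = {L0}; idom=L0

Frontier:
  join L2 pred L0: · stop@L0
  join L2 pred L1: L1 stop@L0
  join L3 pred L1: L1 stop@L0
  join L3 pred L2: L2 stop@L0
  L0: DF=∅
  L1: DF={L2,L3}
  L2: DF={L3}
  L3: DF=∅
  L4: DF=∅

φ for f: defs {L2,L4}
  DF⁺ = {L3}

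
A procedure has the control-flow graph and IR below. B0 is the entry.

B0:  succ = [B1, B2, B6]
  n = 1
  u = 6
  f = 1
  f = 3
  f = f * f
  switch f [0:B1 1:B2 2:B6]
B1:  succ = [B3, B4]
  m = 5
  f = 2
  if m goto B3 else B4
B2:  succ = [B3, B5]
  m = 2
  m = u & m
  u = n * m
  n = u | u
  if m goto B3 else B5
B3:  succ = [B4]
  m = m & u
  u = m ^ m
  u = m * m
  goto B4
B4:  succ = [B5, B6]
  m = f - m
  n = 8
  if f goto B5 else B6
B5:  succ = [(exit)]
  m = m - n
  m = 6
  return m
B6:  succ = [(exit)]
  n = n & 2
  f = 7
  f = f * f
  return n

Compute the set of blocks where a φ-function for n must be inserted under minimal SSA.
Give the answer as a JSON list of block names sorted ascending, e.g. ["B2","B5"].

Answer: ["B3", "B4", "B5", "B6"]

Working:
idom tree: B1←B0 B2←B0 B3←B0 B4←B0 B5←B0 B6←B0
Join-block Dom:
  B3: preds {B1,B2}: {B0,B1} ∩ {B0,B2} = {B0}; idom=B0
  B4: preds {B1,B3}: {B0,B1} ∩ {B0,B3} = {B0}; idom=B0
  B5: preds {B2,B4}: {B0,B2} ∩ {B0,B4} = {B0}; idom=B0
  B6: preds {B0,B4}: {B0} ∩ {B0,B4} = {B0}; idom=B0

Frontier:
  join B3 pred B1: B1 stop@B0
  join B3 pred B2: B2 stop@B0
  join B4 pred B1: B1 stop@B0
  join B4 pred B3: B3 stop@B0
  join B5 pred B2: B2 stop@B0
  join B5 pred B4: B4 stop@B0
  join B6 pred B0: · stop@B0
  join B6 pred B4: B4 stop@B0
  DF(B0)=∅
  DF(B1)={B3,B4}
  DF(B2)={B3,B5}
  DF(B3)={B4}
  DF(B4)={B5,B6}
  DF(B5)=∅
  DF(B6)=∅

φ for n: defs {B0,B2,B4,B6}
  DF⁺ = {B3,B4,B5,B6}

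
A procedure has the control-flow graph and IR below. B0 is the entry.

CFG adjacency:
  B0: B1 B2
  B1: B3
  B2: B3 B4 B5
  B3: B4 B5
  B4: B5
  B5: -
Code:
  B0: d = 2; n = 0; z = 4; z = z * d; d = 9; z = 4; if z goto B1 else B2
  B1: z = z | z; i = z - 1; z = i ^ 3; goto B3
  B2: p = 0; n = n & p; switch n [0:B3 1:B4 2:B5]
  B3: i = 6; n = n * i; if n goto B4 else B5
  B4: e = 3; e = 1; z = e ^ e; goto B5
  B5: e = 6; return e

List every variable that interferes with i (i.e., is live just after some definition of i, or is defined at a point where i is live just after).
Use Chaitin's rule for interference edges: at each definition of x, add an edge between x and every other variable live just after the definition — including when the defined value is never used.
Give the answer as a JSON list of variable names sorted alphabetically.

Per-block:
  B0: {d,n,z} / ∅
  B1: {i,z} / {z}
  B2: {n,p} / {n}
  B3: {i,n} / {n}
  B4: {e,z} / ∅
  B5: {e} / ∅

Backward fixpoint:
  live B0: ∅→{n,z}
  live B1: {n,z}→{n}
  live B2: {n}→{n}
  live B3: {n}→∅
  live B4: ∅→∅
  live B5: ∅→∅

Interfere edges:
  d — {n,z}
  e — ∅
  i — {n}
  n — {d,i,p,z}
  p — {n}
  z — {d,n}

N(i) = ["n"]

Answer: ["n"]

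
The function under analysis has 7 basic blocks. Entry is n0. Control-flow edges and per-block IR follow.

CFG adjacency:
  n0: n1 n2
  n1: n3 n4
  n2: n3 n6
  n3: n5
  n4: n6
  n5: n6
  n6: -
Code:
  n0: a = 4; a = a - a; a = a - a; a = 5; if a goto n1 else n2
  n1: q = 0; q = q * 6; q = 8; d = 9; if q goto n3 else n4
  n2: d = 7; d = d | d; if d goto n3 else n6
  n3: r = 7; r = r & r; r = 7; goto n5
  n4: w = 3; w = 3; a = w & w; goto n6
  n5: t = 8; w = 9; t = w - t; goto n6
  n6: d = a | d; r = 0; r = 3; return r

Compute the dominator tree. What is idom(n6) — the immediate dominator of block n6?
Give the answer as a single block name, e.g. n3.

idom tree: n1←n0 n2←n0 n3←n0 n4←n1 n5←n3 n6←n0
Dom∩ at merges:
  n3: preds {n1,n2}: {n0,n1} ∩ {n0,n2} = {n0}; idom=n0
  n6: preds {n2,n4,n5}: {n0,n2} ∩ {n0,n1,n4} ∩ {n0,n3,n5} = {n0}; idom=n0

idom(n6) = n0

Answer: n0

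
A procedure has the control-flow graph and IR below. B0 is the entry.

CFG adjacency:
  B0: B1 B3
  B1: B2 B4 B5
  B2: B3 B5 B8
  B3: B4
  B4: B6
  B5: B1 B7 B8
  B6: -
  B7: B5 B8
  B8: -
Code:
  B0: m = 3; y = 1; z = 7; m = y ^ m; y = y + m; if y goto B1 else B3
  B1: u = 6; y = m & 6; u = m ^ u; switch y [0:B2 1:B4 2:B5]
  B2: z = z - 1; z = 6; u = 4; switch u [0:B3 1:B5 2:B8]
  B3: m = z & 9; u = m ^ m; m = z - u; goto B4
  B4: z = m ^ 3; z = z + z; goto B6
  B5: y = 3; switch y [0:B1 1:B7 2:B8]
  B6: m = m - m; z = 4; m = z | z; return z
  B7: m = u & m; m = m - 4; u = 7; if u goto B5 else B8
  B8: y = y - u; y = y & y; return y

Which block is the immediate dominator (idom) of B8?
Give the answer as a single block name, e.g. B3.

Answer: B1

Working:
idom tree: B1←B0 B2←B1 B3←B0 B4←B0 B5←B1 B6←B4 B7←B5 B8←B1
Dom∩ at merges:
  B1: preds {B0,B5}: {B0} ∩ {B0,B1,B5} = {B0}; idom=B0
  B3: preds {B0,B2}: {B0} ∩ {B0,B1,B2} = {B0}; idom=B0
  B4: preds {B1,B3}: {B0,B1} ∩ {B0,B3} = {B0}; idom=B0
  B5: preds {B1,B2,B7}: {B0,B1} ∩ {B0,B1,B2} ∩ {B0,B1,B5,B7} = {B0,B1}; idom=B1
  B8: preds {B2,B5,B7}: {B0,B1,B2} ∩ {B0,B1,B5} ∩ {B0,B1,B5,B7} = {B0,B1}; idom=B1

idom(B8) = B1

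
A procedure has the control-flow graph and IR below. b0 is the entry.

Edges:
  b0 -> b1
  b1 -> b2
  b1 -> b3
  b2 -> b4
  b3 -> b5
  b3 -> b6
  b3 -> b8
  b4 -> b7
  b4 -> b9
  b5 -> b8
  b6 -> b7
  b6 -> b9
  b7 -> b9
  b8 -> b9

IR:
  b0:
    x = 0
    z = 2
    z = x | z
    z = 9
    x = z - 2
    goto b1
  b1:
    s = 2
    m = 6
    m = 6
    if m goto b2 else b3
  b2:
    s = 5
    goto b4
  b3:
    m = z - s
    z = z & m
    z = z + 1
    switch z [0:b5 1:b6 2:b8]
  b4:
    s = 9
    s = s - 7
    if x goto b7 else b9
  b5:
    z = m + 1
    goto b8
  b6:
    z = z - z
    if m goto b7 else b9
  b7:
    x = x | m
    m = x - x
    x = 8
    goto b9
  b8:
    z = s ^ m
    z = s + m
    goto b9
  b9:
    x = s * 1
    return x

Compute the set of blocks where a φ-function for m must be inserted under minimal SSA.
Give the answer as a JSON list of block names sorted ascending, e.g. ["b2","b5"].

Answer: ["b7", "b9"]

Analysis:
idom tree: b1←b0 b2←b1 b3←b1 b4←b2 b5←b3 b6←b3 b7←b1 b8←b3 b9←b1
Dom∩ at merges:
  b7: preds {b4,b6}: {b0,b1,b2,b4} ∩ {b0,b1,b3,b6} = {b0,b1}; idom=b1
  b8: preds {b3,b5}: {b0,b1,b3} ∩ {b0,b1,b3,b5} = {b0,b1,b3}; idom=b3
  b9: preds {b4,b6,b7,b8}: {b0,b1,b2,b4} ∩ {b0,b1,b3,b6} ∩ {b0,b1,b7} ∩ {b0,b1,b3,b8} = {b0,b1}; idom=b1

Frontier:
  join b7 pred b4: b4→b2 stop@b1
  join b7 pred b6: b6→b3 stop@b1
  join b8 pred b3: · stop@b3
  join b8 pred b5: b5 stop@b3
  join b9 pred b4: b4→b2 stop@b1
  join b9 pred b6: b6→b3 stop@b1
  join b9 pred b7: b7 stop@b1
  join b9 pred b8: b8→b3 stop@b1
  b0: DF=∅
  b1: DF=∅
  b2: DF={b7,b9}
  b3: DF={b7,b9}
  b4: DF={b7,b9}
  b5: DF={b8}
  b6: DF={b7,b9}
  b7: DF={b9}
  b8: DF={b9}
  b9: DF=∅

φ for m: defs {b1,b3,b7}
  DF⁺ = {b7,b9}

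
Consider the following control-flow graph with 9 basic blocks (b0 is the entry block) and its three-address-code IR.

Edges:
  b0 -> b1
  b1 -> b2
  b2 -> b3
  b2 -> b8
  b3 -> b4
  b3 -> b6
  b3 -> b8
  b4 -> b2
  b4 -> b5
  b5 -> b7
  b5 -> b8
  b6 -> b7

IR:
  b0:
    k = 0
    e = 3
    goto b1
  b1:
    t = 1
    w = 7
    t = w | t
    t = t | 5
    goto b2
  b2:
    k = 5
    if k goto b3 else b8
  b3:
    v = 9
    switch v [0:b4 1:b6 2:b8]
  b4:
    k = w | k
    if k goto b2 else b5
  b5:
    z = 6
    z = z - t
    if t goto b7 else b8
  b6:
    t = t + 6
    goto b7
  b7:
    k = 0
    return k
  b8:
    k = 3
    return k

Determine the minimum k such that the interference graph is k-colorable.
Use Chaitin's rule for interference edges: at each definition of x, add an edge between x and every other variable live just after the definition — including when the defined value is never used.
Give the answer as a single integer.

Per-block:
  b0: {e,k} / ∅
  b1: {t,w} / ∅
  b2: {k} / ∅
  b3: {v} / ∅
  b4: {k} / {k,w}
  b5: {z} / {t}
  b6: {t} / {t}
  b7: {k} / ∅
  b8: {k} / ∅

Liveness:
  live b0: ∅→∅
  live b1: ∅→{t,w}
  live b2: {t,w}→{k,t,w}
  live b3: {k,t,w}→{k,t,w}
  live b4: {k,t,w}→{t,w}
  live b5: {t}→∅
  live b6: {t}→∅
  live b7: ∅→∅
  live b8: ∅→∅

Conflict graph:
  e — ∅
  k — {t,v,w}
  t — {k,v,w,z}
  v — {k,t,w}
  w — {k,t,v}
  z — {t}

Registers:
  {k,t,v,w} pairwise interfere (4-clique) ⇒ χ ≥ 4
  assign e→c0 k→c1 t→c0 v→c2 w→c3 z→c1 — no edge inside a register ⇒ χ ≤ 4
  χ = 4

Answer: 4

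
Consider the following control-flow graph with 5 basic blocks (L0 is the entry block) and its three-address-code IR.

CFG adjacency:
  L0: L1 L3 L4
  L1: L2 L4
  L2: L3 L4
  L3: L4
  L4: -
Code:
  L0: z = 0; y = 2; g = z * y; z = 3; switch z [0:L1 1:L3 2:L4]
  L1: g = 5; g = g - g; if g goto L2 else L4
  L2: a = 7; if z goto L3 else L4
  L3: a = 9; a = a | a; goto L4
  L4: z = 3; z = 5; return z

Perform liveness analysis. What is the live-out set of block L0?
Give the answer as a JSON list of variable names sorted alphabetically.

Answer: ["z"]

Working:
Block summaries:
  L0: {g,y,z} / ∅
  L1: {g} / ∅
  L2: {a} / {z}
  L3: {a} / ∅
  L4: {z} / ∅

Liveness:
  L0 li=∅ lo={z}
  L1 li={z} lo={z}
  L2 li={z} lo=∅
  L3 li=∅ lo=∅
  L4 li=∅ lo=∅

live-out(L0) = ["z"]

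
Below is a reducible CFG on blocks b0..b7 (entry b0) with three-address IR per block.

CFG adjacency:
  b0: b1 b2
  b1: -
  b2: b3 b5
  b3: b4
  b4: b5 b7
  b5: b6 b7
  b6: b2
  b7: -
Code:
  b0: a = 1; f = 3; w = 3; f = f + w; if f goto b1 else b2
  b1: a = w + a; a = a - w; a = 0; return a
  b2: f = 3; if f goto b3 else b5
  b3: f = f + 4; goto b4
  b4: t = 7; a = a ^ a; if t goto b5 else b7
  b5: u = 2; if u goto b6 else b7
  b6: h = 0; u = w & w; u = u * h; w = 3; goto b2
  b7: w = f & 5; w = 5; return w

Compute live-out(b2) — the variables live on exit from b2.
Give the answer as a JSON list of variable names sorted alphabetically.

def/use:
  b0 def {a,f,w} use ∅
  b1 def {a} use {a,w}
  b2 def {f} use ∅
  b3 def {f} use {f}
  b4 def {a,t} use {a}
  b5 def {u} use ∅
  b6 def {h,u,w} use {w}
  b7 def {w} use {f}

Live sets:
  live b0: ∅→{a,w}
  live b1: {a,w}→∅
  live b2: {a,w}→{a,f,w}
  live b3: {a,f,w}→{a,f,w}
  live b4: {a,f,w}→{a,f,w}
  live b5: {a,f,w}→{a,f,w}
  live b6: {a,w}→{a,w}
  live b7: {f}→∅

live-out(b2) = ["a", "f", "w"]

Answer: ["a", "f", "w"]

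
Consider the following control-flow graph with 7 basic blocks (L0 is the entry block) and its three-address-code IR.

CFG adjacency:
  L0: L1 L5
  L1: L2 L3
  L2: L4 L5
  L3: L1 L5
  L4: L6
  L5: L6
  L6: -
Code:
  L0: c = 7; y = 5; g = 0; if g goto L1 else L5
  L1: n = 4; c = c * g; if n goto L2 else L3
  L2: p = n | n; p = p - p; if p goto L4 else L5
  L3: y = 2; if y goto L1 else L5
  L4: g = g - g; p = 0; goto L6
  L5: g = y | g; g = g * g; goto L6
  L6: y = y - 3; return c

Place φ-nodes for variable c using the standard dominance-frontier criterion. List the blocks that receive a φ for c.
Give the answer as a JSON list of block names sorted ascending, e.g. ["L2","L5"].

Answer: ["L1", "L5", "L6"]

Derivation:
idom tree: L1←L0 L2←L1 L3←L1 L4←L2 L5←L0 L6←L0
Join-block Dom:
  L1: preds {L0,L3}: {L0} ∩ {L0,L1,L3} = {L0}; idom=L0
  L5: preds {L0,L2,L3}: {L0} ∩ {L0,L1,L2} ∩ {L0,L1,L3} = {L0}; idom=L0
  L6: preds {L4,L5}: {L0,L1,L2,L4} ∩ {L0,L5} = {L0}; idom=L0

Frontier:
  L1←L0: walk · to L0
  L1←L3: walk L3→L1 to L0
  L5←L0: walk · to L0
  L5←L2: walk L2→L1 to L0
  L5←L3: walk L3→L1 to L0
  L6←L4: walk L4→L2→L1 to L0
  L6←L5: walk L5 to L0
  L0: DF=∅
  L1: DF={L1,L5,L6}
  L2: DF={L5,L6}
  L3: DF={L1,L5}
  L4: DF={L6}
  L5: DF={L6}
  L6: DF=∅

φ for c: defs {L0,L1}
  DF⁺ = {L1,L5,L6}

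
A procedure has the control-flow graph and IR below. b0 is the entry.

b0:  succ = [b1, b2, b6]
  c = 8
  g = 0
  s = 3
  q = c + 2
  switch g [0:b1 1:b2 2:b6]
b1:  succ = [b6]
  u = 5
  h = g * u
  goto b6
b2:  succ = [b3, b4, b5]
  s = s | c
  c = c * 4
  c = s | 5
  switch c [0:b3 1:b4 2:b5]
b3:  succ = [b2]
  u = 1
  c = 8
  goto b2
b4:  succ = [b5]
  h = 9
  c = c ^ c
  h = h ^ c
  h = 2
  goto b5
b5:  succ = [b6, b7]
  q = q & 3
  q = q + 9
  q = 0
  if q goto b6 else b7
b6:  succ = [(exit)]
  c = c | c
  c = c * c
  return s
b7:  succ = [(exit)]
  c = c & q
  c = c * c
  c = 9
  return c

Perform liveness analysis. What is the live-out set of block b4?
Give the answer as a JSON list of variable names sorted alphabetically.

Answer: ["c", "q", "s"]

Derivation:
def/use:
  b0: def={c,g,q,s} ue=∅
  b1: def={h,u} ue={g}
  b2: def={c,s} ue={c,s}
  b3: def={c,u} ue=∅
  b4: def={c,h} ue={c}
  b5: def={q} ue={q}
  b6: def={c} ue={c,s}
  b7: def={c} ue={c,q}

Live sets:
  live b0: ∅→{c,g,q,s}
  live b1: {c,g,s}→{c,s}
  live b2: {c,q,s}→{c,q,s}
  live b3: {q,s}→{c,q,s}
  live b4: {c,q,s}→{c,q,s}
  live b5: {c,q,s}→{c,q,s}
  live b6: {c,s}→∅
  live b7: {c,q}→∅

live-out(b4) = ["c", "q", "s"]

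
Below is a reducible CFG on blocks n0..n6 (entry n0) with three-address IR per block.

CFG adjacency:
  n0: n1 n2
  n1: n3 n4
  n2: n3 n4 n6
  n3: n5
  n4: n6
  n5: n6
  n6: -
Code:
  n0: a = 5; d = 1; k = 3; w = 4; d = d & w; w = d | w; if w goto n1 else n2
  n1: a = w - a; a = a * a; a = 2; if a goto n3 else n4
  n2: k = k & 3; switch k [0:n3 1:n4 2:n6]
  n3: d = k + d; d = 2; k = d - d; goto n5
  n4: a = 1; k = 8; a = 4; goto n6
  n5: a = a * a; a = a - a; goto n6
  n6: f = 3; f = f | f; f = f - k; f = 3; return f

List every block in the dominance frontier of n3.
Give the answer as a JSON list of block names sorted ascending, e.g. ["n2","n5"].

idom tree: n1←n0 n2←n0 n3←n0 n4←n0 n5←n3 n6←n0
Join-block Dom:
  n3: preds {n1,n2}: {n0,n1} ∩ {n0,n2} = {n0}; idom=n0
  n4: preds {n1,n2}: {n0,n1} ∩ {n0,n2} = {n0}; idom=n0
  n6: preds {n2,n4,n5}: {n0,n2} ∩ {n0,n4} ∩ {n0,n3,n5} = {n0}; idom=n0

Frontier:
  join n3 pred n1: n1 stop@n0
  join n3 pred n2: n2 stop@n0
  join n4 pred n1: n1 stop@n0
  join n4 pred n2: n2 stop@n0
  join n6 pred n2: n2 stop@n0
  join n6 pred n4: n4 stop@n0
  join n6 pred n5: n5→n3 stop@n0
  n0: DF=∅
  n1: DF={n3,n4}
  n2: DF={n3,n4,n6}
  n3: DF={n6}
  n4: DF={n6}
  n5: DF={n6}
  n6: DF=∅

DF(n3) = ["n6"]

Answer: ["n6"]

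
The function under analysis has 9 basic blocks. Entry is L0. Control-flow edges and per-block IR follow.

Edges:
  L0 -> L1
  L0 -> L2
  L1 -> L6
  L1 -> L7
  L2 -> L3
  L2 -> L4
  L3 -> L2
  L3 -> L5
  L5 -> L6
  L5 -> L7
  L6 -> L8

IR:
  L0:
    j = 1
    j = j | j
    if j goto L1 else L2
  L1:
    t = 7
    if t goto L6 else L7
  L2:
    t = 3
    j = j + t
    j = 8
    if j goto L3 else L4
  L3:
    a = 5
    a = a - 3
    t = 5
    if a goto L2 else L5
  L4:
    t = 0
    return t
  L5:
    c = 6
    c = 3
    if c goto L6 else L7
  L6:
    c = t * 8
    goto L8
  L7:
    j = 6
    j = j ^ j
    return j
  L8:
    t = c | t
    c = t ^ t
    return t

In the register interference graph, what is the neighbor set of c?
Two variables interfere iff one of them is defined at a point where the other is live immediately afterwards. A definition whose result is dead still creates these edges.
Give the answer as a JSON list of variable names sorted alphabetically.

Answer: ["t"]

Analysis:
def/use:
  L0: {j} / ∅
  L1: {t} / ∅
  L2: {j,t} / {j}
  L3: {a,t} / ∅
  L4: {t} / ∅
  L5: {c} / ∅
  L6: {c} / {t}
  L7: {j} / ∅
  L8: {c,t} / {c,t}

Liveness:
  L0 li=∅ lo={j}
  L1 li=∅ lo={t}
  L2 li={j} lo={j}
  L3 li={j} lo={j,t}
  L4 li=∅ lo=∅
  L5 li={t} lo={t}
  L6 li={t} lo={c,t}
  L7 li=∅ lo=∅
  L8 li={c,t} lo=∅

Conflict graph:
  a: {j,t}
  c: {t}
  j: {a,t}
  t: {a,c,j}

N(c) = ["t"]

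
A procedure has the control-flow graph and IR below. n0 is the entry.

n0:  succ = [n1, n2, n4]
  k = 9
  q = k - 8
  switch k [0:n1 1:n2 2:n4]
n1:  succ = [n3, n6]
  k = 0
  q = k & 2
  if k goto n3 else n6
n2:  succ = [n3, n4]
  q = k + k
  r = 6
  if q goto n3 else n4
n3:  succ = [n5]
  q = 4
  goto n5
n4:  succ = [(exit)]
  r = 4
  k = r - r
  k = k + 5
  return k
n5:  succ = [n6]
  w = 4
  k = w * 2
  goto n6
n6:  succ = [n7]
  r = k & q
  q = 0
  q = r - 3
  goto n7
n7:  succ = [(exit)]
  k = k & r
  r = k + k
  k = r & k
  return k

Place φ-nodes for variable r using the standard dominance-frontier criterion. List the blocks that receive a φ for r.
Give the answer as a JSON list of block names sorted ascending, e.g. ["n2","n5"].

idom tree: n1←n0 n2←n0 n3←n0 n4←n0 n5←n3 n6←n0 n7←n6
Join-block Dom:
  n3: preds {n1,n2}: {n0,n1} ∩ {n0,n2} = {n0}; idom=n0
  n4: preds {n0,n2}: {n0} ∩ {n0,n2} = {n0}; idom=n0
  n6: preds {n1,n5}: {n0,n1} ∩ {n0,n3,n5} = {n0}; idom=n0

DF walk-up:
  join n3 pred n1: n1 stop@n0
  join n3 pred n2: n2 stop@n0
  join n4 pred n0: · stop@n0
  join n4 pred n2: n2 stop@n0
  join n6 pred n1: n1 stop@n0
  join n6 pred n5: n5→n3 stop@n0
  n0 → ∅
  n1 → {n3,n6}
  n2 → {n3,n4}
  n3 → {n6}
  n4 → ∅
  n5 → {n6}
  n6 → ∅
  n7 → ∅

φ for r: defs {n2,n4,n6,n7}
  DF⁺ = {n3,n4,n6}

Answer: ["n3", "n4", "n6"]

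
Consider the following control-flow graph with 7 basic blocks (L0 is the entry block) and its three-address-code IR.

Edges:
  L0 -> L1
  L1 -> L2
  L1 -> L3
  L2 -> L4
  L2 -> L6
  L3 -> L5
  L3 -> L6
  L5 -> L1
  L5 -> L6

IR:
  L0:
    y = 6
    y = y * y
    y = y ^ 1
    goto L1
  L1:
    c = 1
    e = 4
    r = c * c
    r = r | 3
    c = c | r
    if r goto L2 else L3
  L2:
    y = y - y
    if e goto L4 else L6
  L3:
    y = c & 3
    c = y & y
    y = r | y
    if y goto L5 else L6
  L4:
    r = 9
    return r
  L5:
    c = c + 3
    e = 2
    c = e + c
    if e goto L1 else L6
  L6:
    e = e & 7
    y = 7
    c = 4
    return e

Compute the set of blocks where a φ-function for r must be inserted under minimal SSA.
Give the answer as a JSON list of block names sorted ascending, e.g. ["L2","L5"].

Answer: ["L1"]

Working:
idom tree: L1←L0 L2←L1 L3←L1 L4←L2 L5←L3 L6←L1
Join-block Dom:
  L1: preds {L0,L5}: {L0} ∩ {L0,L1,L3,L5} = {L0}; idom=L0
  L6: preds {L2,L3,L5}: {L0,L1,L2} ∩ {L0,L1,L3} ∩ {L0,L1,L3,L5} = {L0,L1}; idom=L1

Frontier:
  join L1 pred L0: · stop@L0
  join L1 pred L5: L5→L3→L1 stop@L0
  join L6 pred L2: L2 stop@L1
  join L6 pred L3: L3 stop@L1
  join L6 pred L5: L5→L3 stop@L1
  L0: DF=∅
  L1: DF={L1}
  L2: DF={L6}
  L3: DF={L1,L6}
  L4: DF=∅
  L5: DF={L1,L6}
  L6: DF=∅

φ for r: defs {L1,L4}
  DF⁺ = {L1}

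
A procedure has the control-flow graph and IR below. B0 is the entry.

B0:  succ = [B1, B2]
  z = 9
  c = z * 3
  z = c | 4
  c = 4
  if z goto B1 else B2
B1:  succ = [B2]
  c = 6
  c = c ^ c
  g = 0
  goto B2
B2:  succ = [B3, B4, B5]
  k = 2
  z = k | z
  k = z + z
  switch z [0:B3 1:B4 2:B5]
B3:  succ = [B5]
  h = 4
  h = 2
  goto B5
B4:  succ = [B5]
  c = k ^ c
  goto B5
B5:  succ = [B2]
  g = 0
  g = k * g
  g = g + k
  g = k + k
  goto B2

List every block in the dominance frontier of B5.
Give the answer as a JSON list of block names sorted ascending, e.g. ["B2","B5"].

idom tree: B1←B0 B2←B0 B3←B2 B4←B2 B5←B2
Join-block Dom:
  B2: preds {B0,B1,B5}: {B0} ∩ {B0,B1} ∩ {B0,B2,B5} = {B0}; idom=B0
  B5: preds {B2,B3,B4}: {B0,B2} ∩ {B0,B2,B3} ∩ {B0,B2,B4} = {B0,B2}; idom=B2

DF walk-up:
  join B2 pred B0: · stop@B0
  join B2 pred B1: B1 stop@B0
  join B2 pred B5: B5→B2 stop@B0
  join B5 pred B2: · stop@B2
  join B5 pred B3: B3 stop@B2
  join B5 pred B4: B4 stop@B2
  B0 → ∅
  B1 → {B2}
  B2 → {B2}
  B3 → {B5}
  B4 → {B5}
  B5 → {B2}

DF(B5) = ["B2"]

Answer: ["B2"]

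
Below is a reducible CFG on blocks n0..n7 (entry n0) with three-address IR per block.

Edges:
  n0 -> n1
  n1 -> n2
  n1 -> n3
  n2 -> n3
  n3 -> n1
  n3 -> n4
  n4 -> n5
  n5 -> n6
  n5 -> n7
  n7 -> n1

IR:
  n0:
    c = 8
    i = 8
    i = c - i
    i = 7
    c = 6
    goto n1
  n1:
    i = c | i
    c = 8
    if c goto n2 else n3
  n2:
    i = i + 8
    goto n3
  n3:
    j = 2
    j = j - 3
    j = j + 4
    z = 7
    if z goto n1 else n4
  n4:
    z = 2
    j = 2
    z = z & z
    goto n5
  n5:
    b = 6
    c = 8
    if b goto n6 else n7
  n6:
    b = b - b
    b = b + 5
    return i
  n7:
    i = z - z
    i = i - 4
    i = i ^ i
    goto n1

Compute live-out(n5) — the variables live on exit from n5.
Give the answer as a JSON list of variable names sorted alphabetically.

def/use:
  n0 def {c,i} use ∅
  n1 def {c,i} use {c,i}
  n2 def {i} use {i}
  n3 def {j,z} use ∅
  n4 def {j,z} use ∅
  n5 def {b,c} use ∅
  n6 def {b} use {b,i}
  n7 def {i} use {z}

Liveness:
  n0: in=∅ out={c,i}
  n1: in={c,i} out={c,i}
  n2: in={c,i} out={c,i}
  n3: in={c,i} out={c,i}
  n4: in={i} out={i,z}
  n5: in={i,z} out={b,c,i,z}
  n6: in={b,i} out=∅
  n7: in={c,z} out={c,i}

live-out(n5) = ["b", "c", "i", "z"]

Answer: ["b", "c", "i", "z"]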